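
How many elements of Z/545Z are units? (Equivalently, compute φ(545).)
An element a ∈ Z/545Z is a unit iff gcd(a, 545) = 1, so the number of units is φ(545). φ is multiplicative, with φ(p^e) = p^e − p^(e−1). Factorise 545 = 5 · 109. Then
  φ(545) = (5 − 1) · (109 − 1) = 4 · 108 = 432.

Final answer: Z/545Z has φ(545) = 432 units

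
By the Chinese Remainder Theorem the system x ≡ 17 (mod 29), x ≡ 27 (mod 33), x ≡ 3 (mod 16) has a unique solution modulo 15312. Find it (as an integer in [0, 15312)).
x ≡ 11907 (mod 15312); the representative in [0, 15312) is 11907

The moduli 29, 33, 16 are pairwise coprime, so by the CRT there is a unique solution mod 29·33·16 = 15312.
Solve by successive substitution. Start with x ≡ 17 (mod 29).
  Combine with x ≡ 27 (mod 33): write x = 17 + 29·t and require 17 + 29·t ≡ 27 (mod 33), i.e. 29·t ≡ 27 − 17 ≡ 10 (mod 33). Since 29^(−1) ≡ 8 (mod 33), t ≡ 8·10 ≡ 14 (mod 33). So x ≡ 17 + 29·14 = 423 (mod 957).
  Combine with x ≡ 3 (mod 16): write x = 423 + 957·t and require 423 + 957·t ≡ 3 (mod 16), i.e. 957·t ≡ 3 − 423 ≡ 12 (mod 16). Since 957^(−1) ≡ 5 (mod 16) (957 ≡ 13 (mod 16)), t ≡ 5·12 ≡ 12 (mod 16). So x ≡ 423 + 957·12 = 11907 (mod 15312).
Unique solution in [0, 15312): x = 11907.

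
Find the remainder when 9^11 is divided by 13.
3

Use repeated squaring. Binary(11) = 1011. Walk through the bits of the exponent 11 left-to-right: at each bit after the leading one, square the running value, then multiply by 9 if the bit is 1 (always reducing mod 13):
  bit 1 = 1 (leading): start with 9.
  bit 2 = 0: square 9^2 = 81 ≡ 3 (mod 13).
  bit 3 = 1: square 3^2 = 9; bit is 1, so multiply 9·9 = 81 ≡ 3 (mod 13).
  bit 4 = 1: square 3^2 = 9; bit is 1, so multiply 9·9 = 81 ≡ 3 (mod 13).
Final value: 9^11 ≡ 3 (mod 13).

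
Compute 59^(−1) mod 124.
59^(−1) ≡ 103 (mod 124)

Apply the extended Euclidean algorithm to (124, 59), tracking rows (r, s, t) with s·124 + t·59 = r. Each division r_prev = q·r_cur + r_new produces the new row as (previous row) − q·(current row):
  row A: (124, 1, 0)   [1·124 + 0·59 = 124]
  row B: (59, 0, 1)   [0·124 + 1·59 = 59]
  124 = 2·59 + 6   → row C = row A − 2·row B = (6, 1, −2)   [check: 1·124 − 2·59 = 6]
  59 = 9·6 + 5   → row D = row B − 9·row C = (5, −9, 19)   [check: −9·124 + 19·59 = 5]
  6 = 1·5 + 1   → row E = row C − 1·row D = (1, 10, −21)   [check: 10·124 − 21·59 = 1]
  5 = 5·1 + 0   → remainder 0, stop. gcd = 1 (last nonzero row E).
The gcd is 1, so 59 is invertible mod 124. The last nonzero row gives 10·124 − 21·59 = 1, so t = −21. So 59^(−1) ≡ −21 ≡ 103 (mod 124). Verify: 59 · 103 = 6077 ≡ 1 (mod 124). ✓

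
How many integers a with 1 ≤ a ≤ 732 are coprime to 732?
240

The number of a ∈ {1, ..., 732} with gcd(a, 732) = 1 is by definition Euler's totient φ(732). φ is multiplicative, with φ(p^e) = p^e − p^(e−1). Factorise 732 = 2^2 · 3 · 61. Then
  φ(732) = (2^2 − 2^1) · (3 − 1) · (61 − 1) = 2 · 2 · 60 = 240.
So there are 240 such integers.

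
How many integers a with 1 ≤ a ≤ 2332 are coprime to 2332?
1040

The number of a ∈ {1, ..., 2332} with gcd(a, 2332) = 1 is by definition Euler's totient φ(2332). φ is multiplicative, with φ(p^e) = p^e − p^(e−1). Factorise 2332 = 2^2 · 11 · 53. Then
  φ(2332) = (2^2 − 2^1) · (11 − 1) · (53 − 1) = 2 · 10 · 52 = 1040.
So there are 1040 such integers.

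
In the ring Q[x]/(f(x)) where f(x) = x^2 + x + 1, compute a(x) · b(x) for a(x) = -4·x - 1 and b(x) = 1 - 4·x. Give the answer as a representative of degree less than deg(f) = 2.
First multiply in Q[x] without reducing: a · b = 16·x^2 - 1. Now divide by f(x) = x^2 + x + 1, eliminating the leading term at each step:
  leading term 16·x^2: subtract (16)·f(x) = 16·x^2 + 16·x + 16, leaving -16·x - 17
The degree is now < 2, so this is the remainder. Hence a · b ≡ -16·x - 17 in Q[x]/(f).

Final answer: a · b ≡ -16·x - 17 (mod f(x))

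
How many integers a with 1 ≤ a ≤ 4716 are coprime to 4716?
The number of a ∈ {1, ..., 4716} with gcd(a, 4716) = 1 is by definition Euler's totient φ(4716). φ is multiplicative, with φ(p^e) = p^e − p^(e−1). Factorise 4716 = 2^2 · 3^2 · 131. Then
  φ(4716) = (2^2 − 2^1) · (3^2 − 3^1) · (131 − 1) = 2 · 6 · 130 = 1560.
So there are 1560 such integers.

Final answer: 1560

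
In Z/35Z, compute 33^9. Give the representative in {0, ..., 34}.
Use repeated squaring. Binary(9) = 1001. Walk through the bits of the exponent 9 left-to-right: at each bit after the leading one, square the running value, then multiply by 33 if the bit is 1 (always reducing mod 35):
  bit 1 = 1 (leading): start with 33.
  bit 2 = 0: square 33^2 = 1089 ≡ 4 (mod 35).
  bit 3 = 0: square 4^2 = 16 (mod 35).
  bit 4 = 1: square 16^2 = 256 ≡ 11; bit is 1, so multiply 11·33 = 363 ≡ 13 (mod 35).
Final value: 33^9 ≡ 13 (mod 35).

Final answer: 13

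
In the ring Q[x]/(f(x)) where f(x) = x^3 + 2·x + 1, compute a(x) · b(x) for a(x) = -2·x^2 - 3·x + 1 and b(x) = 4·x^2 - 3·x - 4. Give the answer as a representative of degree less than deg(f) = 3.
First multiply in Q[x] without reducing: a · b = -8·x^4 - 6·x^3 + 21·x^2 + 9·x - 4. Now divide by f(x) = x^3 + 2·x + 1, eliminating the leading term at each step:
  leading term -8·x^4: subtract (-8·x)·f(x) = -8·x^4 - 16·x^2 - 8·x, leaving -6·x^3 + 37·x^2 + 17·x - 4
  leading term -6·x^3: subtract (-6)·f(x) = -6·x^3 - 12·x - 6, leaving 37·x^2 + 29·x + 2
The degree is now < 3, so this is the remainder. Hence a · b ≡ 37·x^2 + 29·x + 2 in Q[x]/(f).

Final answer: a · b ≡ 37·x^2 + 29·x + 2 (mod f(x))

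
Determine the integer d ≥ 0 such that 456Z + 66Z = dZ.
(456, 66) = (6); d = 6

In the PID Z, (a, b) is generated by gcd(a, b). Compute gcd(456, 66) with the extended Euclidean algorithm, tracking rows (r, s, t) with s·456 + t·66 = r:
  row A: (456, 1, 0)   [1·456 + 0·66 = 456]
  row B: (66, 0, 1)   [0·456 + 1·66 = 66]
  456 = 6·66 + 60   → row C = row A − 6·row B = (60, 1, −6)   [check: 1·456 − 6·66 = 60]
  66 = 1·60 + 6   → row D = row B − 1·row C = (6, −1, 7)   [check: −1·456 + 7·66 = 6]
  60 = 10·6 + 0   → remainder 0, stop. gcd = 6 (last nonzero row D).
So gcd(456, 66) = 6, with Bézout identity −1·456 + 7·66 = 6. Containment (⊇): the Bézout identity exhibits 6 as an element of (456, 66), giving (6) ⊆ (456, 66). Containment (⊆): since 6 | 456 and 6 | 66 (456 = 6·76, 66 = 6·11), every Z-linear combination of 456 and 66 is divisible by 6, so (456, 66) ⊆ (6). Therefore (456, 66) = (6), d = 6.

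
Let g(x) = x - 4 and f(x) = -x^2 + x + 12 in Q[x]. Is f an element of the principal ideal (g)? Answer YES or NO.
YES

In Q[x] the ideal (g) consists of all multiples of g, so f ∈ (g) iff g | f, i.e. iff the remainder of f on division by g is 0. Divide f by g (g is monic, so eliminate the leading term of the running remainder at each step):
  leading term -x^2: subtract (-x)·g(x) = -x^2 + 4·x, leaving 12 - 3·x
  leading term -3·x: subtract (-3)·g(x) = 12 - 3·x, leaving 0
The remainder is 0, so f(x) = g(x) · h(x) with h(x) = -x - 3. Hence g | f, i.e. f ∈ (g).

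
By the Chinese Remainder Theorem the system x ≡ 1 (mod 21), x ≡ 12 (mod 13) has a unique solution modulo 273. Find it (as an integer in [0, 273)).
x ≡ 64 (mod 273); the representative in [0, 273) is 64

The moduli 21, 13 are pairwise coprime, so by the CRT there is a unique solution mod 21·13 = 273.
Solve by successive substitution. Start with x ≡ 1 (mod 21).
  Combine with x ≡ 12 (mod 13): write x = 1 + 21·t and require 1 + 21·t ≡ 12 (mod 13), i.e. 21·t ≡ 12 − 1 ≡ 11 (mod 13). Since 21^(−1) ≡ 5 (mod 13) (21 ≡ 8 (mod 13)), t ≡ 5·11 ≡ 3 (mod 13). So x ≡ 1 + 21·3 = 64 (mod 273).
Unique solution in [0, 273): x = 64.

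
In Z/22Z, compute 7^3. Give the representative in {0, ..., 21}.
13

Use repeated squaring. Binary(3) = 11. Walk through the bits of the exponent 3 left-to-right: at each bit after the leading one, square the running value, then multiply by 7 if the bit is 1 (always reducing mod 22):
  bit 1 = 1 (leading): start with 7.
  bit 2 = 1: square 7^2 = 49 ≡ 5; bit is 1, so multiply 5·7 = 35 ≡ 13 (mod 22).
Final value: 7^3 ≡ 13 (mod 22).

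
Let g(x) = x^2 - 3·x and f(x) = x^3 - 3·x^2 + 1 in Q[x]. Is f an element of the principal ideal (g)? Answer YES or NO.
In Q[x] the ideal (g) consists of all multiples of g, so f ∈ (g) iff g | f, i.e. iff the remainder of f on division by g is 0. Divide f by g (g is monic, so eliminate the leading term of the running remainder at each step):
  leading term x^3: subtract (x)·g(x) = x^3 - 3·x^2, leaving 1
The remainder r(x) = 1 ≠ 0 (and deg r < deg g), so g ∤ f, i.e. f ∉ (g).

Final answer: NO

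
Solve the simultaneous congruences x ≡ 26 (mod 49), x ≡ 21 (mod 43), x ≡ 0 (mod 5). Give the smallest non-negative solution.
x ≡ 5955 (mod 10535); the representative in [0, 10535) is 5955

The moduli 49, 43, 5 are pairwise coprime, so by the CRT there is a unique solution mod 49·43·5 = 10535.
Solve by successive substitution. Start with x ≡ 26 (mod 49).
  Combine with x ≡ 21 (mod 43): write x = 26 + 49·t and require 26 + 49·t ≡ 21 (mod 43), i.e. 49·t ≡ 21 − 26 ≡ 38 (mod 43). Since 49^(−1) ≡ 36 (mod 43) (49 ≡ 6 (mod 43)), t ≡ 36·38 ≡ 35 (mod 43). So x ≡ 26 + 49·35 = 1741 (mod 2107).
  Combine with x ≡ 0 (mod 5): write x = 1741 + 2107·t and require 1741 + 2107·t ≡ 0 (mod 5), i.e. 2107·t ≡ 0 − 1741 ≡ 4 (mod 5). Since 2107^(−1) ≡ 3 (mod 5) (2107 ≡ 2 (mod 5)), t ≡ 3·4 ≡ 2 (mod 5). So x ≡ 1741 + 2107·2 = 5955 (mod 10535).
Unique solution in [0, 10535): x = 5955.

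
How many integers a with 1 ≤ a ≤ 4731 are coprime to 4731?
2952

The number of a ∈ {1, ..., 4731} with gcd(a, 4731) = 1 is by definition Euler's totient φ(4731). φ is multiplicative, with φ(p^e) = p^e − p^(e−1). Factorise 4731 = 3 · 19 · 83. Then
  φ(4731) = (3 − 1) · (19 − 1) · (83 − 1) = 2 · 18 · 82 = 2952.
So there are 2952 such integers.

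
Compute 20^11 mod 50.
0

Use repeated squaring. Binary(11) = 1011. Walk through the bits of the exponent 11 left-to-right: at each bit after the leading one, square the running value, then multiply by 20 if the bit is 1 (always reducing mod 50):
  bit 1 = 1 (leading): start with 20.
  bit 2 = 0: square 20^2 = 400 ≡ 0 (mod 50).
  bit 3 = 1: square 0^2 = 0; bit is 1, so multiply 0·20 = 0 (mod 50).
  bit 4 = 1: square 0^2 = 0; bit is 1, so multiply 0·20 = 0 (mod 50).
Final value: 20^11 ≡ 0 (mod 50).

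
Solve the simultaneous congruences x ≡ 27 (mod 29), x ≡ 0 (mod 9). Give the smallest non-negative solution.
The moduli 29, 9 are pairwise coprime, so by the CRT there is a unique solution mod 29·9 = 261.
Solve by successive substitution. Start with x ≡ 27 (mod 29).
  Combine with x ≡ 0 (mod 9): write x = 27 + 29·t and require 27 + 29·t ≡ 0 (mod 9), i.e. 29·t ≡ 0 − 27 ≡ 0 (mod 9). Since 29^(−1) ≡ 5 (mod 9) (29 ≡ 2 (mod 9)), t ≡ 5·0 ≡ 0 (mod 9). So x ≡ 27 + 29·0 = 27 (mod 261).
Unique solution in [0, 261): x = 27.

Final answer: x ≡ 27 (mod 261); the representative in [0, 261) is 27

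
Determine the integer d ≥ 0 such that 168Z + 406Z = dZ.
In the PID Z, (a, b) is generated by gcd(a, b). Compute gcd(406, 168) with the extended Euclidean algorithm, tracking rows (r, s, t) with s·406 + t·168 = r:
  row A: (406, 1, 0)   [1·406 + 0·168 = 406]
  row B: (168, 0, 1)   [0·406 + 1·168 = 168]
  406 = 2·168 + 70   → row C = row A − 2·row B = (70, 1, −2)   [check: 1·406 − 2·168 = 70]
  168 = 2·70 + 28   → row D = row B − 2·row C = (28, −2, 5)   [check: −2·406 + 5·168 = 28]
  70 = 2·28 + 14   → row E = row C − 2·row D = (14, 5, −12)   [check: 5·406 − 12·168 = 14]
  28 = 2·14 + 0   → remainder 0, stop. gcd = 14 (last nonzero row E).
So gcd(168, 406) = 14, with Bézout identity 5·406 − 12·168 = 14. Containment (⊇): the Bézout identity exhibits 14 as an element of (168, 406), giving (14) ⊆ (168, 406). Containment (⊆): since 14 | 168 and 14 | 406 (168 = 14·12, 406 = 14·29), every Z-linear combination of 168 and 406 is divisible by 14, so (168, 406) ⊆ (14). Therefore (168, 406) = (14), d = 14.

Final answer: (168, 406) = (14); d = 14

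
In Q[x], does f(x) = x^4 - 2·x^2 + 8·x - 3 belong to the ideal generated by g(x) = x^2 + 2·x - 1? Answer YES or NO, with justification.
In Q[x] the ideal (g) consists of all multiples of g, so f ∈ (g) iff g | f, i.e. iff the remainder of f on division by g is 0. Divide f by g (g is monic, so eliminate the leading term of the running remainder at each step):
  leading term x^4: subtract (x^2)·g(x) = x^4 + 2·x^3 - x^2, leaving -2·x^3 - x^2 + 8·x - 3
  leading term -2·x^3: subtract (-2·x)·g(x) = -2·x^3 - 4·x^2 + 2·x, leaving 3·x^2 + 6·x - 3
  leading term 3·x^2: subtract (3)·g(x) = 3·x^2 + 6·x - 3, leaving 0
The remainder is 0, so f(x) = g(x) · h(x) with h(x) = x^2 - 2·x + 3. Hence g | f, i.e. f ∈ (g).

Final answer: YES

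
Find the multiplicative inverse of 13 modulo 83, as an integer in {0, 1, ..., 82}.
13^(−1) ≡ 32 (mod 83)

Apply the extended Euclidean algorithm to (83, 13), tracking rows (r, s, t) with s·83 + t·13 = r. Each division r_prev = q·r_cur + r_new produces the new row as (previous row) − q·(current row):
  row A: (83, 1, 0)   [1·83 + 0·13 = 83]
  row B: (13, 0, 1)   [0·83 + 1·13 = 13]
  83 = 6·13 + 5   → row C = row A − 6·row B = (5, 1, −6)   [check: 1·83 − 6·13 = 5]
  13 = 2·5 + 3   → row D = row B − 2·row C = (3, −2, 13)   [check: −2·83 + 13·13 = 3]
  5 = 1·3 + 2   → row E = row C − 1·row D = (2, 3, −19)   [check: 3·83 − 19·13 = 2]
  3 = 1·2 + 1   → row F = row D − 1·row E = (1, −5, 32)   [check: −5·83 + 32·13 = 1]
  2 = 2·1 + 0   → remainder 0, stop. gcd = 1 (last nonzero row F).
The gcd is 1, so 13 is invertible mod 83. The last nonzero row gives −5·83 + 32·13 = 1, so t = 32. So 13^(−1) ≡ 32 (mod 83). Verify: 13 · 32 = 416 ≡ 1 (mod 83). ✓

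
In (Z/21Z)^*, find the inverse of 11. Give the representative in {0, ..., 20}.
11^(−1) ≡ 2 (mod 21)

Apply the extended Euclidean algorithm to (21, 11), tracking rows (r, s, t) with s·21 + t·11 = r. Each division r_prev = q·r_cur + r_new produces the new row as (previous row) − q·(current row):
  row A: (21, 1, 0)   [1·21 + 0·11 = 21]
  row B: (11, 0, 1)   [0·21 + 1·11 = 11]
  21 = 1·11 + 10   → row C = row A − 1·row B = (10, 1, −1)   [check: 1·21 − 1·11 = 10]
  11 = 1·10 + 1   → row D = row B − 1·row C = (1, −1, 2)   [check: −1·21 + 2·11 = 1]
  10 = 10·1 + 0   → remainder 0, stop. gcd = 1 (last nonzero row D).
The gcd is 1, so 11 is invertible mod 21. The last nonzero row gives −1·21 + 2·11 = 1, so t = 2. So 11^(−1) ≡ 2 (mod 21). Verify: 11 · 2 = 22 ≡ 1 (mod 21). ✓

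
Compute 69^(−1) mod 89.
Apply the extended Euclidean algorithm to (89, 69), tracking rows (r, s, t) with s·89 + t·69 = r. Each division r_prev = q·r_cur + r_new produces the new row as (previous row) − q·(current row):
  row A: (89, 1, 0)   [1·89 + 0·69 = 89]
  row B: (69, 0, 1)   [0·89 + 1·69 = 69]
  89 = 1·69 + 20   → row C = row A − 1·row B = (20, 1, −1)   [check: 1·89 − 1·69 = 20]
  69 = 3·20 + 9   → row D = row B − 3·row C = (9, −3, 4)   [check: −3·89 + 4·69 = 9]
  20 = 2·9 + 2   → row E = row C − 2·row D = (2, 7, −9)   [check: 7·89 − 9·69 = 2]
  9 = 4·2 + 1   → row F = row D − 4·row E = (1, −31, 40)   [check: −31·89 + 40·69 = 1]
  2 = 2·1 + 0   → remainder 0, stop. gcd = 1 (last nonzero row F).
The gcd is 1, so 69 is invertible mod 89. The last nonzero row gives −31·89 + 40·69 = 1, so t = 40. So 69^(−1) ≡ 40 (mod 89). Verify: 69 · 40 = 2760 ≡ 1 (mod 89). ✓

Final answer: 69^(−1) ≡ 40 (mod 89)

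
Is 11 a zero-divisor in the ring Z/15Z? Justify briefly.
NO

gcd(11, 15) = 1, so 11 is a unit in Z/15Z (it has a multiplicative inverse). A unit cannot be a zero-divisor: if 11·b ≡ 0 then multiplying both sides by 11^(−1) gives b ≡ 0. So 11 is not a zero-divisor.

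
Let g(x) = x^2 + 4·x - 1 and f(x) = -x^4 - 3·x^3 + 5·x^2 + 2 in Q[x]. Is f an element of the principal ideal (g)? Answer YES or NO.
NO

In Q[x] the ideal (g) consists of all multiples of g, so f ∈ (g) iff g | f, i.e. iff the remainder of f on division by g is 0. Divide f by g (g is monic, so eliminate the leading term of the running remainder at each step):
  leading term -x^4: subtract (-x^2)·g(x) = -x^4 - 4·x^3 + x^2, leaving x^3 + 4·x^2 + 2
  leading term x^3: subtract (x)·g(x) = x^3 + 4·x^2 - x, leaving x + 2
The remainder r(x) = x + 2 ≠ 0 (and deg r < deg g), so g ∤ f, i.e. f ∉ (g).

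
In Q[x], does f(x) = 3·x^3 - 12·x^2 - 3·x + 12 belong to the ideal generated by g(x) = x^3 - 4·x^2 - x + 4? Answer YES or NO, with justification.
YES

In Q[x] the ideal (g) consists of all multiples of g, so f ∈ (g) iff g | f, i.e. iff the remainder of f on division by g is 0. Divide f by g (g is monic, so eliminate the leading term of the running remainder at each step):
  leading term 3·x^3: subtract (3)·g(x) = 3·x^3 - 12·x^2 - 3·x + 12, leaving 0
The remainder is 0, so f(x) = g(x) · h(x) with h(x) = 3. Hence g | f, i.e. f ∈ (g).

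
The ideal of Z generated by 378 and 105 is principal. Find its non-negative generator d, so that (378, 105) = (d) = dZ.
(378, 105) = (21); d = 21

In the PID Z, (a, b) is generated by gcd(a, b). Compute gcd(378, 105) with the extended Euclidean algorithm, tracking rows (r, s, t) with s·378 + t·105 = r:
  row A: (378, 1, 0)   [1·378 + 0·105 = 378]
  row B: (105, 0, 1)   [0·378 + 1·105 = 105]
  378 = 3·105 + 63   → row C = row A − 3·row B = (63, 1, −3)   [check: 1·378 − 3·105 = 63]
  105 = 1·63 + 42   → row D = row B − 1·row C = (42, −1, 4)   [check: −1·378 + 4·105 = 42]
  63 = 1·42 + 21   → row E = row C − 1·row D = (21, 2, −7)   [check: 2·378 − 7·105 = 21]
  42 = 2·21 + 0   → remainder 0, stop. gcd = 21 (last nonzero row E).
So gcd(378, 105) = 21, with Bézout identity 2·378 − 7·105 = 21. Containment (⊇): the Bézout identity exhibits 21 as an element of (378, 105), giving (21) ⊆ (378, 105). Containment (⊆): since 21 | 378 and 21 | 105 (378 = 21·18, 105 = 21·5), every Z-linear combination of 378 and 105 is divisible by 21, so (378, 105) ⊆ (21). Therefore (378, 105) = (21), d = 21.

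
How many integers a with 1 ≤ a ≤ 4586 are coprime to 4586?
The number of a ∈ {1, ..., 4586} with gcd(a, 4586) = 1 is by definition Euler's totient φ(4586). φ is multiplicative, with φ(p^e) = p^e − p^(e−1). Factorise 4586 = 2 · 2293. Then
  φ(4586) = (2 − 1) · (2293 − 1) = 1 · 2292 = 2292.
So there are 2292 such integers.

Final answer: 2292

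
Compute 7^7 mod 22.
17

Use repeated squaring. Binary(7) = 111. Walk through the bits of the exponent 7 left-to-right: at each bit after the leading one, square the running value, then multiply by 7 if the bit is 1 (always reducing mod 22):
  bit 1 = 1 (leading): start with 7.
  bit 2 = 1: square 7^2 = 49 ≡ 5; bit is 1, so multiply 5·7 = 35 ≡ 13 (mod 22).
  bit 3 = 1: square 13^2 = 169 ≡ 15; bit is 1, so multiply 15·7 = 105 ≡ 17 (mod 22).
Final value: 7^7 ≡ 17 (mod 22).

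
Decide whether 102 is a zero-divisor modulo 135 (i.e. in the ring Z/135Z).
YES

gcd(102, 135) = 3 > 1, so 102 is not a unit in Z/135Z. In Z/nZ every nonzero non-unit is a zero-divisor: explicitly, take b = 135/gcd = 45 ≠ 0 (mod 135); then 102·45 = 4590 = 34·135, i.e. 102·45 ≡ 0 (mod 135). So 102 is a zero-divisor.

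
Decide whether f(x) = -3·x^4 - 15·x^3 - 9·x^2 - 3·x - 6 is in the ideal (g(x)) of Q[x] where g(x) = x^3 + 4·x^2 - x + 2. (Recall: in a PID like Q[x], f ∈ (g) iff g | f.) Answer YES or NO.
In Q[x] the ideal (g) consists of all multiples of g, so f ∈ (g) iff g | f, i.e. iff the remainder of f on division by g is 0. Divide f by g (g is monic, so eliminate the leading term of the running remainder at each step):
  leading term -3·x^4: subtract (-3·x)·g(x) = -3·x^4 - 12·x^3 + 3·x^2 - 6·x, leaving -3·x^3 - 12·x^2 + 3·x - 6
  leading term -3·x^3: subtract (-3)·g(x) = -3·x^3 - 12·x^2 + 3·x - 6, leaving 0
The remainder is 0, so f(x) = g(x) · h(x) with h(x) = -3·x - 3. Hence g | f, i.e. f ∈ (g).

Final answer: YES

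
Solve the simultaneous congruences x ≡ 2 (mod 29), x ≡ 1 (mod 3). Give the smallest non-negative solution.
x ≡ 31 (mod 87); the representative in [0, 87) is 31

The moduli 29, 3 are pairwise coprime, so by the CRT there is a unique solution mod 29·3 = 87.
Solve by successive substitution. Start with x ≡ 2 (mod 29).
  Combine with x ≡ 1 (mod 3): write x = 2 + 29·t and require 2 + 29·t ≡ 1 (mod 3), i.e. 29·t ≡ 1 − 2 ≡ 2 (mod 3). Since 29^(−1) ≡ 2 (mod 3) (29 ≡ 2 (mod 3)), t ≡ 2·2 ≡ 1 (mod 3). So x ≡ 2 + 29·1 = 31 (mod 87).
Unique solution in [0, 87): x = 31.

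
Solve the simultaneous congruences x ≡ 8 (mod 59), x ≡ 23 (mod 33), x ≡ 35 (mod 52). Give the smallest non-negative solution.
The moduli 59, 33, 52 are pairwise coprime, so by the CRT there is a unique solution mod 59·33·52 = 101244.
Solve by successive substitution. Start with x ≡ 8 (mod 59).
  Combine with x ≡ 23 (mod 33): write x = 8 + 59·t and require 8 + 59·t ≡ 23 (mod 33), i.e. 59·t ≡ 23 − 8 ≡ 15 (mod 33). Since 59^(−1) ≡ 14 (mod 33) (59 ≡ 26 (mod 33)), t ≡ 14·15 ≡ 12 (mod 33). So x ≡ 8 + 59·12 = 716 (mod 1947).
  Combine with x ≡ 35 (mod 52): write x = 716 + 1947·t and require 716 + 1947·t ≡ 35 (mod 52), i.e. 1947·t ≡ 35 − 716 ≡ 47 (mod 52). Since 1947^(−1) ≡ 43 (mod 52) (1947 ≡ 23 (mod 52)), t ≡ 43·47 ≡ 45 (mod 52). So x ≡ 716 + 1947·45 = 88331 (mod 101244).
Unique solution in [0, 101244): x = 88331.

Final answer: x ≡ 88331 (mod 101244); the representative in [0, 101244) is 88331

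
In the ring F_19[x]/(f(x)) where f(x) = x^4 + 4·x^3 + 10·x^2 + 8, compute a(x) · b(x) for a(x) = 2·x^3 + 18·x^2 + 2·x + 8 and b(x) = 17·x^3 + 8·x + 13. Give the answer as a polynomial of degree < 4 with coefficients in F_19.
a · b ≡ 16·x^3 + 7·x^2 + 3·x + 17 (mod f(x))

Multiply as integer polynomials: a · b = 34·x^6 + 306·x^5 + 50·x^4 + 306·x^3 + 250·x^2 + 90·x + 104. Reducing coefficients mod 19: a · b ≡ 15·x^6 + 2·x^5 + 12·x^4 + 2·x^3 + 3·x^2 + 14·x + 9. Now divide by f(x) = x^4 + 4·x^3 + 10·x^2 + 8 in F_19[x], eliminating the leading term at each step:
  leading term 15·x^6: subtract (15·x^2)·f(x) = 15·x^6 + 3·x^5 + 17·x^4 + 6·x^2, leaving 18·x^5 + 14·x^4 + 2·x^3 + 16·x^2 + 14·x + 9 (coefficients mod 19)
  leading term 18·x^5: subtract (18·x)·f(x) = 18·x^5 + 15·x^4 + 9·x^3 + 11·x, leaving 18·x^4 + 12·x^3 + 16·x^2 + 3·x + 9 (coefficients mod 19)
  leading term 18·x^4: subtract (18)·f(x) = 18·x^4 + 15·x^3 + 9·x^2 + 11, leaving 16·x^3 + 7·x^2 + 3·x + 17 (coefficients mod 19)
The degree is now < 4, so this is the remainder. Hence a · b ≡ 16·x^3 + 7·x^2 + 3·x + 17 in F_19[x]/(f).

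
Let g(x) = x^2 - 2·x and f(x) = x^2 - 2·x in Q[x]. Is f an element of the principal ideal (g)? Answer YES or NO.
YES

In Q[x] the ideal (g) consists of all multiples of g, so f ∈ (g) iff g | f, i.e. iff the remainder of f on division by g is 0. Divide f by g (g is monic, so eliminate the leading term of the running remainder at each step):
  leading term x^2: subtract (1)·g(x) = x^2 - 2·x, leaving 0
The remainder is 0, so f(x) = g(x) · h(x) with h(x) = 1. Hence g | f, i.e. f ∈ (g).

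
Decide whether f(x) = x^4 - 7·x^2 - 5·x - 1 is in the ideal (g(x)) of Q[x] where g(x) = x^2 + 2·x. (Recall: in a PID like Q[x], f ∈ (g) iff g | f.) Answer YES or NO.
In Q[x] the ideal (g) consists of all multiples of g, so f ∈ (g) iff g | f, i.e. iff the remainder of f on division by g is 0. Divide f by g (g is monic, so eliminate the leading term of the running remainder at each step):
  leading term x^4: subtract (x^2)·g(x) = x^4 + 2·x^3, leaving -2·x^3 - 7·x^2 - 5·x - 1
  leading term -2·x^3: subtract (-2·x)·g(x) = -2·x^3 - 4·x^2, leaving -3·x^2 - 5·x - 1
  leading term -3·x^2: subtract (-3)·g(x) = -3·x^2 - 6·x, leaving x - 1
The remainder r(x) = x - 1 ≠ 0 (and deg r < deg g), so g ∤ f, i.e. f ∉ (g).

Final answer: NO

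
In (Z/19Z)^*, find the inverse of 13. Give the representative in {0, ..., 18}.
13^(−1) ≡ 3 (mod 19)

Apply the extended Euclidean algorithm to (19, 13), tracking rows (r, s, t) with s·19 + t·13 = r. Each division r_prev = q·r_cur + r_new produces the new row as (previous row) − q·(current row):
  row A: (19, 1, 0)   [1·19 + 0·13 = 19]
  row B: (13, 0, 1)   [0·19 + 1·13 = 13]
  19 = 1·13 + 6   → row C = row A − 1·row B = (6, 1, −1)   [check: 1·19 − 1·13 = 6]
  13 = 2·6 + 1   → row D = row B − 2·row C = (1, −2, 3)   [check: −2·19 + 3·13 = 1]
  6 = 6·1 + 0   → remainder 0, stop. gcd = 1 (last nonzero row D).
The gcd is 1, so 13 is invertible mod 19. The last nonzero row gives −2·19 + 3·13 = 1, so t = 3. So 13^(−1) ≡ 3 (mod 19). Verify: 13 · 3 = 39 ≡ 1 (mod 19). ✓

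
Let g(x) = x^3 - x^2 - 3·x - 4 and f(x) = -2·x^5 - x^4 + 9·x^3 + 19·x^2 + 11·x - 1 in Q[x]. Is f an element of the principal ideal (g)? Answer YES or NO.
NO

In Q[x] the ideal (g) consists of all multiples of g, so f ∈ (g) iff g | f, i.e. iff the remainder of f on division by g is 0. Divide f by g (g is monic, so eliminate the leading term of the running remainder at each step):
  leading term -2·x^5: subtract (-2·x^2)·g(x) = -2·x^5 + 2·x^4 + 6·x^3 + 8·x^2, leaving -3·x^4 + 3·x^3 + 11·x^2 + 11·x - 1
  leading term -3·x^4: subtract (-3·x)·g(x) = -3·x^4 + 3·x^3 + 9·x^2 + 12·x, leaving 2·x^2 - x - 1
The remainder r(x) = 2·x^2 - x - 1 ≠ 0 (and deg r < deg g), so g ∤ f, i.e. f ∉ (g).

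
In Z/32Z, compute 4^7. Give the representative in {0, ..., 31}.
Use repeated squaring. Binary(7) = 111. Walk through the bits of the exponent 7 left-to-right: at each bit after the leading one, square the running value, then multiply by 4 if the bit is 1 (always reducing mod 32):
  bit 1 = 1 (leading): start with 4.
  bit 2 = 1: square 4^2 = 16; bit is 1, so multiply 16·4 = 64 ≡ 0 (mod 32).
  bit 3 = 1: square 0^2 = 0; bit is 1, so multiply 0·4 = 0 (mod 32).
Final value: 4^7 ≡ 0 (mod 32).

Final answer: 0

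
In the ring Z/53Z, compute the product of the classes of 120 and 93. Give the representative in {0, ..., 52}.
Reduce the factors first: 120 ≡ 14, 93 ≡ 40 (mod 53), so 120 · 93 ≡ 14 · 40 (mod 53). 14 · 40 = 560. Dividing by 53: 560 = 10·53 + 30. So (120 · 93) mod 53 = 30.

Final answer: 30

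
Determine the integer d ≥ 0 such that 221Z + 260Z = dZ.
(221, 260) = (13); d = 13

In the PID Z, (a, b) is generated by gcd(a, b). Compute gcd(260, 221) with the extended Euclidean algorithm, tracking rows (r, s, t) with s·260 + t·221 = r:
  row A: (260, 1, 0)   [1·260 + 0·221 = 260]
  row B: (221, 0, 1)   [0·260 + 1·221 = 221]
  260 = 1·221 + 39   → row C = row A − 1·row B = (39, 1, −1)   [check: 1·260 − 1·221 = 39]
  221 = 5·39 + 26   → row D = row B − 5·row C = (26, −5, 6)   [check: −5·260 + 6·221 = 26]
  39 = 1·26 + 13   → row E = row C − 1·row D = (13, 6, −7)   [check: 6·260 − 7·221 = 13]
  26 = 2·13 + 0   → remainder 0, stop. gcd = 13 (last nonzero row E).
So gcd(221, 260) = 13, with Bézout identity 6·260 − 7·221 = 13. Containment (⊇): the Bézout identity exhibits 13 as an element of (221, 260), giving (13) ⊆ (221, 260). Containment (⊆): since 13 | 221 and 13 | 260 (221 = 13·17, 260 = 13·20), every Z-linear combination of 221 and 260 is divisible by 13, so (221, 260) ⊆ (13). Therefore (221, 260) = (13), d = 13.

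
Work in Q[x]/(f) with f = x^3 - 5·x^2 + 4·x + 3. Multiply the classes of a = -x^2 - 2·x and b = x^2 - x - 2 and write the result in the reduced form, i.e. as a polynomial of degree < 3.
a · b ≡ -22·x^2 + 31·x + 18 (mod f(x))

First multiply in Q[x] without reducing: a · b = -x^4 - x^3 + 4·x^2 + 4·x. Now divide by f(x) = x^3 - 5·x^2 + 4·x + 3, eliminating the leading term at each step:
  leading term -x^4: subtract (-x)·f(x) = -x^4 + 5·x^3 - 4·x^2 - 3·x, leaving -6·x^3 + 8·x^2 + 7·x
  leading term -6·x^3: subtract (-6)·f(x) = -6·x^3 + 30·x^2 - 24·x - 18, leaving -22·x^2 + 31·x + 18
The degree is now < 3, so this is the remainder. Hence a · b ≡ -22·x^2 + 31·x + 18 in Q[x]/(f).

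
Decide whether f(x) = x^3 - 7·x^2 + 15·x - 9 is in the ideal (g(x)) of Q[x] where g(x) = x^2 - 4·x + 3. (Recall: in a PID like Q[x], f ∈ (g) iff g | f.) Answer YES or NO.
In Q[x] the ideal (g) consists of all multiples of g, so f ∈ (g) iff g | f, i.e. iff the remainder of f on division by g is 0. Divide f by g (g is monic, so eliminate the leading term of the running remainder at each step):
  leading term x^3: subtract (x)·g(x) = x^3 - 4·x^2 + 3·x, leaving -3·x^2 + 12·x - 9
  leading term -3·x^2: subtract (-3)·g(x) = -3·x^2 + 12·x - 9, leaving 0
The remainder is 0, so f(x) = g(x) · h(x) with h(x) = x - 3. Hence g | f, i.e. f ∈ (g).

Final answer: YES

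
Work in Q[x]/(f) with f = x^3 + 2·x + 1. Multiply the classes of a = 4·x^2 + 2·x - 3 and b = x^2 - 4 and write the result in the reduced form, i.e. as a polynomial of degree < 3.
a · b ≡ -27·x^2 - 16·x + 10 (mod f(x))

First multiply in Q[x] without reducing: a · b = 4·x^4 + 2·x^3 - 19·x^2 - 8·x + 12. Now divide by f(x) = x^3 + 2·x + 1, eliminating the leading term at each step:
  leading term 4·x^4: subtract (4·x)·f(x) = 4·x^4 + 8·x^2 + 4·x, leaving 2·x^3 - 27·x^2 - 12·x + 12
  leading term 2·x^3: subtract (2)·f(x) = 2·x^3 + 4·x + 2, leaving -27·x^2 - 16·x + 10
The degree is now < 3, so this is the remainder. Hence a · b ≡ -27·x^2 - 16·x + 10 in Q[x]/(f).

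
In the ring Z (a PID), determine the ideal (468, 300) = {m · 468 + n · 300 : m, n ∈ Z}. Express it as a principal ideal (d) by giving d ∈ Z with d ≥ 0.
(468, 300) = (12); d = 12

In the PID Z, (a, b) is generated by gcd(a, b). Compute gcd(468, 300) with the extended Euclidean algorithm, tracking rows (r, s, t) with s·468 + t·300 = r:
  row A: (468, 1, 0)   [1·468 + 0·300 = 468]
  row B: (300, 0, 1)   [0·468 + 1·300 = 300]
  468 = 1·300 + 168   → row C = row A − 1·row B = (168, 1, −1)   [check: 1·468 − 1·300 = 168]
  300 = 1·168 + 132   → row D = row B − 1·row C = (132, −1, 2)   [check: −1·468 + 2·300 = 132]
  168 = 1·132 + 36   → row E = row C − 1·row D = (36, 2, −3)   [check: 2·468 − 3·300 = 36]
  132 = 3·36 + 24   → row F = row D − 3·row E = (24, −7, 11)   [check: −7·468 + 11·300 = 24]
  36 = 1·24 + 12   → row G = row E − 1·row F = (12, 9, −14)   [check: 9·468 − 14·300 = 12]
  24 = 2·12 + 0   → remainder 0, stop. gcd = 12 (last nonzero row G).
So gcd(468, 300) = 12, with Bézout identity 9·468 − 14·300 = 12. Containment (⊇): the Bézout identity exhibits 12 as an element of (468, 300), giving (12) ⊆ (468, 300). Containment (⊆): since 12 | 468 and 12 | 300 (468 = 12·39, 300 = 12·25), every Z-linear combination of 468 and 300 is divisible by 12, so (468, 300) ⊆ (12). Therefore (468, 300) = (12), d = 12.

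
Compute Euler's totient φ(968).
φ is multiplicative, with φ(p^e) = p^e − p^(e−1). Factorise 968 = 2^3 · 11^2. Then
  φ(968) = (2^3 − 2^2) · (11^2 − 11^1) = 4 · 110 = 440.

Final answer: φ(968) = 440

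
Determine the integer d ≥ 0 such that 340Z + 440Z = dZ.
In the PID Z, (a, b) is generated by gcd(a, b). Compute gcd(440, 340) with the extended Euclidean algorithm, tracking rows (r, s, t) with s·440 + t·340 = r:
  row A: (440, 1, 0)   [1·440 + 0·340 = 440]
  row B: (340, 0, 1)   [0·440 + 1·340 = 340]
  440 = 1·340 + 100   → row C = row A − 1·row B = (100, 1, −1)   [check: 1·440 − 1·340 = 100]
  340 = 3·100 + 40   → row D = row B − 3·row C = (40, −3, 4)   [check: −3·440 + 4·340 = 40]
  100 = 2·40 + 20   → row E = row C − 2·row D = (20, 7, −9)   [check: 7·440 − 9·340 = 20]
  40 = 2·20 + 0   → remainder 0, stop. gcd = 20 (last nonzero row E).
So gcd(340, 440) = 20, with Bézout identity 7·440 − 9·340 = 20. Containment (⊇): the Bézout identity exhibits 20 as an element of (340, 440), giving (20) ⊆ (340, 440). Containment (⊆): since 20 | 340 and 20 | 440 (340 = 20·17, 440 = 20·22), every Z-linear combination of 340 and 440 is divisible by 20, so (340, 440) ⊆ (20). Therefore (340, 440) = (20), d = 20.

Final answer: (340, 440) = (20); d = 20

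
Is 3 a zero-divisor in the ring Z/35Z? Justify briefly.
gcd(3, 35) = 1, so 3 is a unit in Z/35Z (it has a multiplicative inverse). A unit cannot be a zero-divisor: if 3·b ≡ 0 then multiplying both sides by 3^(−1) gives b ≡ 0. So 3 is not a zero-divisor.

Final answer: NO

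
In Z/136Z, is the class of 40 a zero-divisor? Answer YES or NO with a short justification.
gcd(40, 136) = 8 > 1, so 40 is not a unit in Z/136Z. In Z/nZ every nonzero non-unit is a zero-divisor: explicitly, take b = 136/gcd = 17 ≠ 0 (mod 136); then 40·17 = 680 = 5·136, i.e. 40·17 ≡ 0 (mod 136). So 40 is a zero-divisor.

Final answer: YES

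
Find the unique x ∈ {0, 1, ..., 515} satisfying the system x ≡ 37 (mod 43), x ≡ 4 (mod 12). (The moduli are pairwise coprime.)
The moduli 43, 12 are pairwise coprime, so by the CRT there is a unique solution mod 43·12 = 516.
Solve by successive substitution. Start with x ≡ 37 (mod 43).
  Combine with x ≡ 4 (mod 12): write x = 37 + 43·t and require 37 + 43·t ≡ 4 (mod 12), i.e. 43·t ≡ 4 − 37 ≡ 3 (mod 12). Since 43^(−1) ≡ 7 (mod 12) (43 ≡ 7 (mod 12)), t ≡ 7·3 ≡ 9 (mod 12). So x ≡ 37 + 43·9 = 424 (mod 516).
Unique solution in [0, 516): x = 424.

Final answer: x ≡ 424 (mod 516); the representative in [0, 516) is 424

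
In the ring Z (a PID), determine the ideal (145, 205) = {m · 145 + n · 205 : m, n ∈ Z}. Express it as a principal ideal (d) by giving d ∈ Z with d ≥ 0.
(145, 205) = (5); d = 5

In the PID Z, (a, b) is generated by gcd(a, b). Compute gcd(205, 145) with the extended Euclidean algorithm, tracking rows (r, s, t) with s·205 + t·145 = r:
  row A: (205, 1, 0)   [1·205 + 0·145 = 205]
  row B: (145, 0, 1)   [0·205 + 1·145 = 145]
  205 = 1·145 + 60   → row C = row A − 1·row B = (60, 1, −1)   [check: 1·205 − 1·145 = 60]
  145 = 2·60 + 25   → row D = row B − 2·row C = (25, −2, 3)   [check: −2·205 + 3·145 = 25]
  60 = 2·25 + 10   → row E = row C − 2·row D = (10, 5, −7)   [check: 5·205 − 7·145 = 10]
  25 = 2·10 + 5   → row F = row D − 2·row E = (5, −12, 17)   [check: −12·205 + 17·145 = 5]
  10 = 2·5 + 0   → remainder 0, stop. gcd = 5 (last nonzero row F).
So gcd(145, 205) = 5, with Bézout identity −12·205 + 17·145 = 5. Containment (⊇): the Bézout identity exhibits 5 as an element of (145, 205), giving (5) ⊆ (145, 205). Containment (⊆): since 5 | 145 and 5 | 205 (145 = 5·29, 205 = 5·41), every Z-linear combination of 145 and 205 is divisible by 5, so (145, 205) ⊆ (5). Therefore (145, 205) = (5), d = 5.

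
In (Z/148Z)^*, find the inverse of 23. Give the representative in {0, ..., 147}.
23^(−1) ≡ 103 (mod 148)

Apply the extended Euclidean algorithm to (148, 23), tracking rows (r, s, t) with s·148 + t·23 = r. Each division r_prev = q·r_cur + r_new produces the new row as (previous row) − q·(current row):
  row A: (148, 1, 0)   [1·148 + 0·23 = 148]
  row B: (23, 0, 1)   [0·148 + 1·23 = 23]
  148 = 6·23 + 10   → row C = row A − 6·row B = (10, 1, −6)   [check: 1·148 − 6·23 = 10]
  23 = 2·10 + 3   → row D = row B − 2·row C = (3, −2, 13)   [check: −2·148 + 13·23 = 3]
  10 = 3·3 + 1   → row E = row C − 3·row D = (1, 7, −45)   [check: 7·148 − 45·23 = 1]
  3 = 3·1 + 0   → remainder 0, stop. gcd = 1 (last nonzero row E).
The gcd is 1, so 23 is invertible mod 148. The last nonzero row gives 7·148 − 45·23 = 1, so t = −45. So 23^(−1) ≡ −45 ≡ 103 (mod 148). Verify: 23 · 103 = 2369 ≡ 1 (mod 148). ✓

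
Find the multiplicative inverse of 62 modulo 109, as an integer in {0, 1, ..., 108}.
62^(−1) ≡ 51 (mod 109)

Apply the extended Euclidean algorithm to (109, 62), tracking rows (r, s, t) with s·109 + t·62 = r. Each division r_prev = q·r_cur + r_new produces the new row as (previous row) − q·(current row):
  row A: (109, 1, 0)   [1·109 + 0·62 = 109]
  row B: (62, 0, 1)   [0·109 + 1·62 = 62]
  109 = 1·62 + 47   → row C = row A − 1·row B = (47, 1, −1)   [check: 1·109 − 1·62 = 47]
  62 = 1·47 + 15   → row D = row B − 1·row C = (15, −1, 2)   [check: −1·109 + 2·62 = 15]
  47 = 3·15 + 2   → row E = row C − 3·row D = (2, 4, −7)   [check: 4·109 − 7·62 = 2]
  15 = 7·2 + 1   → row F = row D − 7·row E = (1, −29, 51)   [check: −29·109 + 51·62 = 1]
  2 = 2·1 + 0   → remainder 0, stop. gcd = 1 (last nonzero row F).
The gcd is 1, so 62 is invertible mod 109. The last nonzero row gives −29·109 + 51·62 = 1, so t = 51. So 62^(−1) ≡ 51 (mod 109). Verify: 62 · 51 = 3162 ≡ 1 (mod 109). ✓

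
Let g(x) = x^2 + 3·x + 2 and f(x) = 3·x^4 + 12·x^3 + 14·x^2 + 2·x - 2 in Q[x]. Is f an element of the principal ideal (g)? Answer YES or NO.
NO

In Q[x] the ideal (g) consists of all multiples of g, so f ∈ (g) iff g | f, i.e. iff the remainder of f on division by g is 0. Divide f by g (g is monic, so eliminate the leading term of the running remainder at each step):
  leading term 3·x^4: subtract (3·x^2)·g(x) = 3·x^4 + 9·x^3 + 6·x^2, leaving 3·x^3 + 8·x^2 + 2·x - 2
  leading term 3·x^3: subtract (3·x)·g(x) = 3·x^3 + 9·x^2 + 6·x, leaving -x^2 - 4·x - 2
  leading term -x^2: subtract (-1)·g(x) = -x^2 - 3·x - 2, leaving -x
The remainder r(x) = -x ≠ 0 (and deg r < deg g), so g ∤ f, i.e. f ∉ (g).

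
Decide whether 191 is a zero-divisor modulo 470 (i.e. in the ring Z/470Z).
gcd(191, 470) = 1, so 191 is a unit in Z/470Z (it has a multiplicative inverse). A unit cannot be a zero-divisor: if 191·b ≡ 0 then multiplying both sides by 191^(−1) gives b ≡ 0. So 191 is not a zero-divisor.

Final answer: NO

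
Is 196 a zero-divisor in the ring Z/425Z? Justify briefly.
gcd(196, 425) = 1, so 196 is a unit in Z/425Z (it has a multiplicative inverse). A unit cannot be a zero-divisor: if 196·b ≡ 0 then multiplying both sides by 196^(−1) gives b ≡ 0. So 196 is not a zero-divisor.

Final answer: NO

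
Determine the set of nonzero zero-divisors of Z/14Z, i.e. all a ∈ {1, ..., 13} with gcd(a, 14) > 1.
nonzero zero-divisors of Z/14Z = {2, 4, 6, 7, 8, 10, 12}

An element a ∈ Z/14Z (with a ≠ 0) is a zero-divisor iff gcd(a, 14) > 1 (because a is a unit precisely when gcd(a, n) = 1, and in Z/nZ every nonzero, non-unit element is a zero-divisor). Scan a = 1, ..., 13 and keep those with gcd(a, 14) > 1:
  gcd(2, 14) = 2, gcd(4, 14) = 2, gcd(6, 14) = 2, gcd(7, 14) = 7, gcd(8, 14) = 2, gcd(10, 14) = 2, gcd(12, 14) = 2.
All other a ∈ {1, ..., 13} have gcd(a, 14) = 1 and are units. So the nonzero zero-divisors are exactly the 7 values of a appearing in this scan.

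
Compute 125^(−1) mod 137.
Apply the extended Euclidean algorithm to (137, 125), tracking rows (r, s, t) with s·137 + t·125 = r. Each division r_prev = q·r_cur + r_new produces the new row as (previous row) − q·(current row):
  row A: (137, 1, 0)   [1·137 + 0·125 = 137]
  row B: (125, 0, 1)   [0·137 + 1·125 = 125]
  137 = 1·125 + 12   → row C = row A − 1·row B = (12, 1, −1)   [check: 1·137 − 1·125 = 12]
  125 = 10·12 + 5   → row D = row B − 10·row C = (5, −10, 11)   [check: −10·137 + 11·125 = 5]
  12 = 2·5 + 2   → row E = row C − 2·row D = (2, 21, −23)   [check: 21·137 − 23·125 = 2]
  5 = 2·2 + 1   → row F = row D − 2·row E = (1, −52, 57)   [check: −52·137 + 57·125 = 1]
  2 = 2·1 + 0   → remainder 0, stop. gcd = 1 (last nonzero row F).
The gcd is 1, so 125 is invertible mod 137. The last nonzero row gives −52·137 + 57·125 = 1, so t = 57. So 125^(−1) ≡ 57 (mod 137). Verify: 125 · 57 = 7125 ≡ 1 (mod 137). ✓

Final answer: 125^(−1) ≡ 57 (mod 137)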